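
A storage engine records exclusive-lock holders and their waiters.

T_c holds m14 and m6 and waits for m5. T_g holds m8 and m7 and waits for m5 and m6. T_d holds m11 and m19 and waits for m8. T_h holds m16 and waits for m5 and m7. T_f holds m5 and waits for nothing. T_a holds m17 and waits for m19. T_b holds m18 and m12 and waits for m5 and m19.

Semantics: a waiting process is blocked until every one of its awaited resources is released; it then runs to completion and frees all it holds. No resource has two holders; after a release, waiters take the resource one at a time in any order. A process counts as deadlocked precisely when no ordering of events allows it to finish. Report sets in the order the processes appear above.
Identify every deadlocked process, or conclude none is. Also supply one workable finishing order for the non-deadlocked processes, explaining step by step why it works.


Nothing here is deadlocked.
Key observation: the wait relation is loop-free; peeling off processes with no waits unwinds the whole state.
A valid finishing order for the others: T_f, T_c, T_g, T_h, T_d, T_b, T_a.
Step-by-step check:
  run T_f (it waits on nothing); releases m5
  T_c: everything it awaited (m5) is free; runs, freeing m14 and m6
  T_g: everything it awaited (m5 and m6) is free; runs, freeing m8 and m7
  T_h: everything it awaited (m5 and m7) is free; runs, freeing m16
  T_d: everything it awaited (m8) is free; runs, freeing m11 and m19
  T_b: everything it awaited (m5 and m19) is free; runs, freeing m18 and m12
  T_a: everything it awaited (m19) is free; runs, freeing m17


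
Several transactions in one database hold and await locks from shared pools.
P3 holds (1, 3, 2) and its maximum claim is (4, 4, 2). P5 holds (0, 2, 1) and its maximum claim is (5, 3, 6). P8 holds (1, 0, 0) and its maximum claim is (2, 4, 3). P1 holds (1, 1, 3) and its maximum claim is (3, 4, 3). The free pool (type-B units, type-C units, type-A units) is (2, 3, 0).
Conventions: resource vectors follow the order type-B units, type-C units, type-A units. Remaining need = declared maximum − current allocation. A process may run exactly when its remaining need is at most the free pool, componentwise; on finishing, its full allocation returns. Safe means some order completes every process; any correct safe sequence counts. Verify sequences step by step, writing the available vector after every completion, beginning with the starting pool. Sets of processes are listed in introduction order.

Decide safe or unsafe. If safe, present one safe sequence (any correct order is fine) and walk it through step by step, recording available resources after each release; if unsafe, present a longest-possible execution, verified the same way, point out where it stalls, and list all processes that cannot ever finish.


The state is SAFE; one workable sequence: P1, P3, P8, P5.
Key observation: reading the order forward, P1 is the first process whose need (2, 3, 0) meets the free pool (2, 3, 0) exactly on a resource it requests.
Check, step by step:
  pool = (2, 3, 0)
  P1: need (2, 3, 0) fits (2, 3, 0); releases (1, 1, 3), pool now (3, 4, 3)
  P3: need (3, 1, 0) fits (3, 4, 3); releases (1, 3, 2), pool now (4, 7, 5)
  P8: need (1, 4, 3) fits (4, 7, 5); releases (1, 0, 0), pool now (5, 7, 5)
  P5: need (5, 1, 5) fits (5, 7, 5); releases (0, 2, 1), pool now (5, 9, 6)


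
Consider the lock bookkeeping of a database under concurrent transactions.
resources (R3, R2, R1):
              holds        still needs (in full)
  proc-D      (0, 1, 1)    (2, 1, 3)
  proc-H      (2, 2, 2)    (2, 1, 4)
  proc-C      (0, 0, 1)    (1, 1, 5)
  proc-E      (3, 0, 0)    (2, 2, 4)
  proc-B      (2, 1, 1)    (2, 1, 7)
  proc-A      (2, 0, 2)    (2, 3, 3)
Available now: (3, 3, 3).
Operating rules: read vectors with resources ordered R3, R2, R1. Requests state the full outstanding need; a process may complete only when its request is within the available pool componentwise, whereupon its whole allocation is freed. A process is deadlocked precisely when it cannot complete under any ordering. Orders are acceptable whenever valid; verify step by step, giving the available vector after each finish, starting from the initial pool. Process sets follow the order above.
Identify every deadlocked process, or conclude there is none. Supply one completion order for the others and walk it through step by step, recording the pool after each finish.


Nothing here is deadlocked.
Key observation: starting with proc-A, each completion frees enough for the next — no one is permanently blocked.
The rest can finish in the order proc-A, proc-H, proc-C, proc-E, proc-D, proc-B. Walking it through:
  pool = (3, 3, 3)
  proc-A needs (2, 3, 3) <= (3, 3, 3) -> finishes; pool += (2, 0, 2) = (5, 3, 5)
  proc-H needs (2, 1, 4) <= (5, 3, 5) -> finishes; pool += (2, 2, 2) = (7, 5, 7)
  proc-C needs (1, 1, 5) <= (7, 5, 7) -> finishes; pool += (0, 0, 1) = (7, 5, 8)
  proc-E needs (2, 2, 4) <= (7, 5, 8) -> finishes; pool += (3, 0, 0) = (10, 5, 8)
  proc-D needs (2, 1, 3) <= (10, 5, 8) -> finishes; pool += (0, 1, 1) = (10, 6, 9)
  proc-B needs (2, 1, 7) <= (10, 6, 9) -> finishes; pool += (2, 1, 1) = (12, 7, 10)


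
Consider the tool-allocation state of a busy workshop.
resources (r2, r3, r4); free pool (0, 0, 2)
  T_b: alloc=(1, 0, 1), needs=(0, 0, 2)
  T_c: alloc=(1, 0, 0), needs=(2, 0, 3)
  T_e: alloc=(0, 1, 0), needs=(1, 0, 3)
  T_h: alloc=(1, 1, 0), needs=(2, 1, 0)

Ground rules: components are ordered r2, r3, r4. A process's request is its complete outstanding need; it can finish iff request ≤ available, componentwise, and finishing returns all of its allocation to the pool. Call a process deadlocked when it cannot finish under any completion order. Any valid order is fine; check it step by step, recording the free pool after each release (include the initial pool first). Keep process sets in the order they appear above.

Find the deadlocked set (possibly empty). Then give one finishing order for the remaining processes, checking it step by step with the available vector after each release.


Deadlocked set: T_c and T_h.
Key observation: after T_b, T_e complete, (1, 1, 3) is the best the pool ever gets, yet each leftover process wants more r2.
The rest can finish in the order T_b, T_e. Walking it through:
  pool = (0, 0, 2)
  T_b needs (0, 0, 2) <= (0, 0, 2) -> finishes; pool += (1, 0, 1) = (1, 0, 3)
  T_e needs (1, 0, 3) <= (1, 0, 3) -> finishes; pool += (0, 1, 0) = (1, 1, 3)
The blocked processes can never fit:
  T_c still needs (2, 0, 3) but only (1, 1, 3) is free — short on r2
  T_h still needs (2, 1, 0) but only (1, 1, 3) is free — short on r2


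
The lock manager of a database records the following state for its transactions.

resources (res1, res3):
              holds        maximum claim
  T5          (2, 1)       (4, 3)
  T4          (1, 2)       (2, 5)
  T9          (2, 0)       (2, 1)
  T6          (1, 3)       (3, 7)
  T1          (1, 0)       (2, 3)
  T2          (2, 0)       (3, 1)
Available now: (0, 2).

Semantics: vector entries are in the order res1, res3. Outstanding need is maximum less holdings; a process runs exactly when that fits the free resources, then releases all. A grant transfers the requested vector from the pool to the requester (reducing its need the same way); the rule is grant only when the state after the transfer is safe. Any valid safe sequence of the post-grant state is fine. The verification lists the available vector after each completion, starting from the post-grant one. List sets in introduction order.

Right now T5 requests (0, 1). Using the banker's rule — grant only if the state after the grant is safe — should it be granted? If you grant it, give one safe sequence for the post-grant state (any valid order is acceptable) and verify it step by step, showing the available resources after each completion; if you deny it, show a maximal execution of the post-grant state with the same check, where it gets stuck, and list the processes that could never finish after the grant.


GRANT. The post-grant state is safe; one safe sequence: T9, T5, T4, T2, T6, T1.
Key observation: post-grant, (0, 1) remains, and an order beginning with T9 completes everyone.
Step-by-step check of the post-grant state:
  pool = (0, 1)
  run T9 (needs (0, 1), free (0, 1)); after release of (2, 0) the pool is (2, 1)
  run T5 (needs (2, 1), free (2, 1)); after release of (2, 2) the pool is (4, 3)
  run T4 (needs (1, 3), free (4, 3)); after release of (1, 2) the pool is (5, 5)
  run T2 (needs (1, 1), free (5, 5)); after release of (2, 0) the pool is (7, 5)
  run T6 (needs (2, 4), free (7, 5)); after release of (1, 3) the pool is (8, 8)
  run T1 (needs (1, 3), free (8, 8)); after release of (1, 0) the pool is (9, 8)


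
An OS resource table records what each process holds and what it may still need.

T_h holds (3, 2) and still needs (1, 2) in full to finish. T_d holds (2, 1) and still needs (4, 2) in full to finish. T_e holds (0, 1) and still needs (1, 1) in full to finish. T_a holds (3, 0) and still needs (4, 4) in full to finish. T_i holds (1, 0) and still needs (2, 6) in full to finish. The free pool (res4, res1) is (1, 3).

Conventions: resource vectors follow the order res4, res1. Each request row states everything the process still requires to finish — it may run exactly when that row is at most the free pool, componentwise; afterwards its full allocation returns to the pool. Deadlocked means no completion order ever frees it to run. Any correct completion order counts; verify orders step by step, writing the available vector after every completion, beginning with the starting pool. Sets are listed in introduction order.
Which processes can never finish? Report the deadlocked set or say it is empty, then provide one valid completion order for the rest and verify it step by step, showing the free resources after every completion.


Nothing here is deadlocked.
Key observation: T_h leads a chain of completions in which each release enables another process.
A valid finishing order for the others: T_h, T_e, T_d, T_i, T_a. Verifying each step:
  pool = (1, 3)
  T_h needs (1, 2) <= (1, 3) -> finishes; pool += (3, 2) = (4, 5)
  T_e needs (1, 1) <= (4, 5) -> finishes; pool += (0, 1) = (4, 6)
  T_d needs (4, 2) <= (4, 6) -> finishes; pool += (2, 1) = (6, 7)
  T_i needs (2, 6) <= (6, 7) -> finishes; pool += (1, 0) = (7, 7)
  T_a needs (4, 4) <= (7, 7) -> finishes; pool += (3, 0) = (10, 7)


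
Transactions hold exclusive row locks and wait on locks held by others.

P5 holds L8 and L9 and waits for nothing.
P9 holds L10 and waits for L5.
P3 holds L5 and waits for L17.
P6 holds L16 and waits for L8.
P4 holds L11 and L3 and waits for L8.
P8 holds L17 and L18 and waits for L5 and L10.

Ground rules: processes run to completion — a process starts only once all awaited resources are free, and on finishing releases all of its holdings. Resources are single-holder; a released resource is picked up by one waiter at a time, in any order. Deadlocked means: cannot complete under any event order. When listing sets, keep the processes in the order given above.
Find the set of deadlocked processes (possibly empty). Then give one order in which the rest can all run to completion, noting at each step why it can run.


The deadlocked set is P9, P3 and P8.
Key observation: nobody on the ring P9 -> P3 -> P8 -> P9 can start until another member finishes, which never happens; no other process is dragged down with it.
The rest can finish in the order P5, P4, P6.
Step-by-step check:
  P5: no waits; runs immediately, freeing L8 and L9
  P4 waits on L8 — all released -> runs and releases L11 and L3
  P6 waits on L8 — all released -> runs and releases L16


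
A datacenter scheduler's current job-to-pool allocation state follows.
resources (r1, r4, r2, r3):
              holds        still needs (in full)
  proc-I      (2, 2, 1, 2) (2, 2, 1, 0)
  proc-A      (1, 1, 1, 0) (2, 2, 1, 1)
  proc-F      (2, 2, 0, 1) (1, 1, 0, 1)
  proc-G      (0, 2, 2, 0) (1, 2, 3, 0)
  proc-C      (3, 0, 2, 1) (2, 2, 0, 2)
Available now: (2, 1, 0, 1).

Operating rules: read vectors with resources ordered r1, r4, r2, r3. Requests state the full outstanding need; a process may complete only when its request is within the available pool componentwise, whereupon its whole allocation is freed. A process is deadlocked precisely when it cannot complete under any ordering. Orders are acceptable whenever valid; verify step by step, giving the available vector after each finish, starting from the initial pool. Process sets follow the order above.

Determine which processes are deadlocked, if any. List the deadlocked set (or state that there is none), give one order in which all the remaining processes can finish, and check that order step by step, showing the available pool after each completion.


The deadlocked set is empty.
Key observation: proc-F leads a chain of completions in which each release enables another process.
A valid finishing order for the others: proc-F, proc-C, proc-I, proc-A, proc-G. Check, step by step:
  pool = (2, 1, 0, 1)
  proc-F needs (1, 1, 0, 1) <= (2, 1, 0, 1) -> finishes; pool += (2, 2, 0, 1) = (4, 3, 0, 2)
  proc-C needs (2, 2, 0, 2) <= (4, 3, 0, 2) -> finishes; pool += (3, 0, 2, 1) = (7, 3, 2, 3)
  proc-I needs (2, 2, 1, 0) <= (7, 3, 2, 3) -> finishes; pool += (2, 2, 1, 2) = (9, 5, 3, 5)
  proc-A needs (2, 2, 1, 1) <= (9, 5, 3, 5) -> finishes; pool += (1, 1, 1, 0) = (10, 6, 4, 5)
  proc-G needs (1, 2, 3, 0) <= (10, 6, 4, 5) -> finishes; pool += (0, 2, 2, 0) = (10, 8, 6, 5)


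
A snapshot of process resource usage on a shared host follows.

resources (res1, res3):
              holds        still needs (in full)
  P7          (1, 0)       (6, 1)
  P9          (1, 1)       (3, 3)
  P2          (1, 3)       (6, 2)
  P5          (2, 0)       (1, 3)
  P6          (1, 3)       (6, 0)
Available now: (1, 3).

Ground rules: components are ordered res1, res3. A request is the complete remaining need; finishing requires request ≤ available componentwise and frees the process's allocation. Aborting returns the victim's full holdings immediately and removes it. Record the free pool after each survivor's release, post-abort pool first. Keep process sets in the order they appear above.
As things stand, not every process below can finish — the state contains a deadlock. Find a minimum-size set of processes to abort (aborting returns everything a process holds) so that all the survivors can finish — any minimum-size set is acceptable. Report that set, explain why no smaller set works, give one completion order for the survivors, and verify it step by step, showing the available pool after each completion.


Abort P7 and P6.
Key observation: before aborting P7 and P6, P2 was permanently blocked — no order could ever run it; afterwards it completes at step 3.
Minimality, checking each single-abort alternative: P7 alone leaves P2 blocked (short on res1); P9 alone leaves P7 blocked (short on res1); P2 alone leaves P7 blocked (short on res1); P5 alone leaves P7 blocked (short on res1); P6 alone leaves P7 blocked (short on res1).
The survivors complete as P5, P9, P2. Verifying each step (starting from the post-abort pool):
  pool = (3, 6)
  P5: need (1, 3) fits (3, 6); releases (2, 0), pool now (5, 6)
  P9: need (3, 3) fits (5, 6); releases (1, 1), pool now (6, 7)
  P2: need (6, 2) fits (6, 7); releases (1, 3), pool now (7, 10)


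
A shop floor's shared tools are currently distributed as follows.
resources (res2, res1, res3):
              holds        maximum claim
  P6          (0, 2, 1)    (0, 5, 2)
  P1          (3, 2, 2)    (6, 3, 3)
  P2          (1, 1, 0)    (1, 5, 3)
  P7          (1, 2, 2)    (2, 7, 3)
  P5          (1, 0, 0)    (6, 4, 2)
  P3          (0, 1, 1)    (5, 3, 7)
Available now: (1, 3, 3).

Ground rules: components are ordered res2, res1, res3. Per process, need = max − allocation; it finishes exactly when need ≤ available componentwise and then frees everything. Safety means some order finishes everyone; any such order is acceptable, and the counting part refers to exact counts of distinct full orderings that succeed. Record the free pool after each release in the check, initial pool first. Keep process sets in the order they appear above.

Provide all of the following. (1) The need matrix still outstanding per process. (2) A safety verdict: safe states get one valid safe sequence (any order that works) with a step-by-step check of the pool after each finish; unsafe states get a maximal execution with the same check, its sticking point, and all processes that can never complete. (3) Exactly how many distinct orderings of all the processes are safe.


(1) Remaining need (order res2, res1, res3):
  P6: (0, 3, 1)
  P1: (3, 1, 1)
  P2: (0, 4, 3)
  P7: (1, 5, 1)
  P5: (5, 4, 2)
  P3: (5, 2, 6)
(2) The state is SAFE; one workable sequence: P6, P2, P7, P1, P3, P5.
Key observation: the first exact fit in this order is P6 — it needs (0, 3, 1) with (1, 3, 3) free, meeting a requested resource to the last unit.
Check, step by step:
  pool = (1, 3, 3)
  P6: need (0, 3, 1) fits (1, 3, 3); releases (0, 2, 1), pool now (1, 5, 4)
  P2: need (0, 4, 3) fits (1, 5, 4); releases (1, 1, 0), pool now (2, 6, 4)
  P7: need (1, 5, 1) fits (2, 6, 4); releases (1, 2, 2), pool now (3, 8, 6)
  P1: need (3, 1, 1) fits (3, 8, 6); releases (3, 2, 2), pool now (6, 10, 8)
  P3: need (5, 2, 6) fits (6, 10, 8); releases (0, 1, 1), pool now (6, 11, 9)
  P5: need (5, 4, 2) fits (6, 11, 9); releases (1, 0, 0), pool now (7, 11, 9)
(3) Precisely 4 of the possible complete orderings are safe sequences.


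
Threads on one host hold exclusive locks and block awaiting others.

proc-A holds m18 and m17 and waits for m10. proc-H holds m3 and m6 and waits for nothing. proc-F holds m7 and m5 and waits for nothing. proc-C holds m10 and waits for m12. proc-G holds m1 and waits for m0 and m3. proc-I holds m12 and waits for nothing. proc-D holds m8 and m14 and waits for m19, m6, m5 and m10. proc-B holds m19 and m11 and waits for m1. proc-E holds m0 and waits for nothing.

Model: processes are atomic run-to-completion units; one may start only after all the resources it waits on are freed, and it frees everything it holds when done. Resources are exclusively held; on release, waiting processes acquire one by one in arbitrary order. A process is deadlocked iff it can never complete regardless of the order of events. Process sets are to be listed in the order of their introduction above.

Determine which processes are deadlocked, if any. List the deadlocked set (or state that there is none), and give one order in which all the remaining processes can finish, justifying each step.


Nothing here is deadlocked.
Key observation: although several processes wait, no cycle exists — each chain bottoms out at a free runner.
The rest can finish in the order proc-H, proc-E, proc-I, proc-F, proc-C, proc-G, proc-A, proc-B, proc-D.
Verifying each step:
  proc-H: no waits; runs immediately, freeing m3 and m6
  proc-E: no waits; runs immediately, freeing m0
  proc-I: no waits; runs immediately, freeing m12
  proc-F: no waits; runs immediately, freeing m7 and m5
  proc-C waits on m12 — all released -> runs and releases m10
  proc-G waits on m0 and m3 — all released -> runs and releases m1
  proc-A waits on m10 — all released -> runs and releases m18 and m17
  proc-B waits on m1 — all released -> runs and releases m19 and m11
  proc-D waits on m19, m6, m5 and m10 — all released -> runs and releases m8 and m14


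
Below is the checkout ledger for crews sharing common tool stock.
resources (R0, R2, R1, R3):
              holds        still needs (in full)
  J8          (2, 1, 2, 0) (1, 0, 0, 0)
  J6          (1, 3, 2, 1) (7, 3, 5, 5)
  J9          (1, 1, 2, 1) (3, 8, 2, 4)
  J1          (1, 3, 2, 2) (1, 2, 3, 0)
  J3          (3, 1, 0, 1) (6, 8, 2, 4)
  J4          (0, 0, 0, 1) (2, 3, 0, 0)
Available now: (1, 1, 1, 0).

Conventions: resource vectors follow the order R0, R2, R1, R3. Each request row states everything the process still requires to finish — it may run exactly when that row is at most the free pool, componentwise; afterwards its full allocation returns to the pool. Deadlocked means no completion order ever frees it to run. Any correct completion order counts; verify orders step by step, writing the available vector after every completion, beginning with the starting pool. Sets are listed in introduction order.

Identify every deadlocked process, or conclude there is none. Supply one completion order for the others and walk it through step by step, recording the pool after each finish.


Deadlocked set: J6, J9 and J3.
Key observation: the wall is R3: completing J8, J1, J4 brings the pool only to (4, 5, 5, 3), and all the rest need more.
A valid finishing order for the others: J8, J1, J4. Step-by-step check:
  pool = (1, 1, 1, 0)
  run J8 (needs (1, 0, 0, 0), free (1, 1, 1, 0)); after release of (2, 1, 2, 0) the pool is (3, 2, 3, 0)
  run J1 (needs (1, 2, 3, 0), free (3, 2, 3, 0)); after release of (1, 3, 2, 2) the pool is (4, 5, 5, 2)
  run J4 (needs (2, 3, 0, 0), free (4, 5, 5, 2)); after release of (0, 0, 0, 1) the pool is (4, 5, 5, 3)
The stuck group stays short no matter what:
  J6 cannot run: need (7, 3, 5, 5) vs free (4, 5, 5, 3) (insufficient R0 and R3)
  J9 cannot run: need (3, 8, 2, 4) vs free (4, 5, 5, 3) (insufficient R2 and R3)
  J3 cannot run: need (6, 8, 2, 4) vs free (4, 5, 5, 3) (insufficient R0, R2 and R3)


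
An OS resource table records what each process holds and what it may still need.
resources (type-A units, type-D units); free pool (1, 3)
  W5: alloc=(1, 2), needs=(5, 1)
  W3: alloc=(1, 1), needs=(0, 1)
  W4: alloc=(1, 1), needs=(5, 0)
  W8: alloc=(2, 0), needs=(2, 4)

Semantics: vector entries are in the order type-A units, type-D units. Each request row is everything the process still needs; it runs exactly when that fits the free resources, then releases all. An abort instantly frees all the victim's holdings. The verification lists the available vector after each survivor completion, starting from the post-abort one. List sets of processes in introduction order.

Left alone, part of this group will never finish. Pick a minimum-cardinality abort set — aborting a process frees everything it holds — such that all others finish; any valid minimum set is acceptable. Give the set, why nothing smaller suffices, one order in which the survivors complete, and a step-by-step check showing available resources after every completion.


Minimum abort set: W4.
Key observation: no ordering could ever have run W5 before the abort of W4; with (1, 1) back in the pool it fits at step 3.
Why nothing smaller works: aborting no one leaves the state deadlocked as given.
The survivors complete as W3, W8, W5. Verifying each step (starting from the post-abort pool):
  pool = (2, 4)
  W3 needs (0, 1) <= (2, 4) -> finishes; pool += (1, 1) = (3, 5)
  W8 needs (2, 4) <= (3, 5) -> finishes; pool += (2, 0) = (5, 5)
  W5 needs (5, 1) <= (5, 5) -> finishes; pool += (1, 2) = (6, 7)


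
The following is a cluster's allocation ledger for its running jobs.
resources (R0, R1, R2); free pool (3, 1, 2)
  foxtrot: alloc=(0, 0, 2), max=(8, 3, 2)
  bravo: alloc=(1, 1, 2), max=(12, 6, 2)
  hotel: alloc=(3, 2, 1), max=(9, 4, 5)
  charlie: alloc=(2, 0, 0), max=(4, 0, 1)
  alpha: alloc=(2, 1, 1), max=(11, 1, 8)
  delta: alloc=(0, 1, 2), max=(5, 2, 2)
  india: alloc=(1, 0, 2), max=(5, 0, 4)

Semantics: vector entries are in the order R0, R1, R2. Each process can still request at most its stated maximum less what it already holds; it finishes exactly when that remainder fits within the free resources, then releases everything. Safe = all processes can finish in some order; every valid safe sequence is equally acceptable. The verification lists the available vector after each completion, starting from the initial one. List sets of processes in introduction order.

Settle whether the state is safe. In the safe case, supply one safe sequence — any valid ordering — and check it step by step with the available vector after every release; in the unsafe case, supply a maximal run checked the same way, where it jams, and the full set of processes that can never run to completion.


SAFE, for example via the order charlie, delta, india, hotel, alpha, bravo, foxtrot.
Key observation: the first exact fit in this order is delta — it needs (5, 1, 0) with (5, 1, 2) free, meeting a requested resource to the last unit.
Step-by-step check:
  pool = (3, 1, 2)
  charlie needs (2, 0, 1) <= (3, 1, 2) -> finishes; pool += (2, 0, 0) = (5, 1, 2)
  delta needs (5, 1, 0) <= (5, 1, 2) -> finishes; pool += (0, 1, 2) = (5, 2, 4)
  india needs (4, 0, 2) <= (5, 2, 4) -> finishes; pool += (1, 0, 2) = (6, 2, 6)
  hotel needs (6, 2, 4) <= (6, 2, 6) -> finishes; pool += (3, 2, 1) = (9, 4, 7)
  alpha needs (9, 0, 7) <= (9, 4, 7) -> finishes; pool += (2, 1, 1) = (11, 5, 8)
  bravo needs (11, 5, 0) <= (11, 5, 8) -> finishes; pool += (1, 1, 2) = (12, 6, 10)
  foxtrot needs (8, 3, 0) <= (12, 6, 10) -> finishes; pool += (0, 0, 2) = (12, 6, 12)


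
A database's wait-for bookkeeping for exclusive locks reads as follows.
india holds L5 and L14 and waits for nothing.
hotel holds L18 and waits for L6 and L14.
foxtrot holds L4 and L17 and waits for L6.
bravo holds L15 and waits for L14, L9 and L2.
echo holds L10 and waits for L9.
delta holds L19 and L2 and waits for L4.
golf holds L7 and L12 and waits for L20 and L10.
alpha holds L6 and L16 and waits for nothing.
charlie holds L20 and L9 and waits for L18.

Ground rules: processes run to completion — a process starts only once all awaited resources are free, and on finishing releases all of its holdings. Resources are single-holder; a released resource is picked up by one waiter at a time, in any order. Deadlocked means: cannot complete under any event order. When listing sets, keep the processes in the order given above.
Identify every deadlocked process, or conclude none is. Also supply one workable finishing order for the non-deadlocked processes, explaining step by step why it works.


The deadlocked set is empty.
Key observation: the wait relation is loop-free; peeling off processes with no waits unwinds the whole state.
One completion order for the rest: alpha, india, foxtrot, hotel, delta, charlie, bravo, echo, golf.
Check, step by step:
  alpha: no waits; runs immediately, freeing L6 and L16
  india: no waits; runs immediately, freeing L5 and L14
  foxtrot waits on L6 — all released -> runs and releases L4 and L17
  hotel waits on L6 and L14 — all released -> runs and releases L18
  delta waits on L4 — all released -> runs and releases L19 and L2
  charlie waits on L18 — all released -> runs and releases L20 and L9
  bravo waits on L14, L9 and L2 — all released -> runs and releases L15
  echo waits on L9 — all released -> runs and releases L10
  golf waits on L20 and L10 — all released -> runs and releases L7 and L12


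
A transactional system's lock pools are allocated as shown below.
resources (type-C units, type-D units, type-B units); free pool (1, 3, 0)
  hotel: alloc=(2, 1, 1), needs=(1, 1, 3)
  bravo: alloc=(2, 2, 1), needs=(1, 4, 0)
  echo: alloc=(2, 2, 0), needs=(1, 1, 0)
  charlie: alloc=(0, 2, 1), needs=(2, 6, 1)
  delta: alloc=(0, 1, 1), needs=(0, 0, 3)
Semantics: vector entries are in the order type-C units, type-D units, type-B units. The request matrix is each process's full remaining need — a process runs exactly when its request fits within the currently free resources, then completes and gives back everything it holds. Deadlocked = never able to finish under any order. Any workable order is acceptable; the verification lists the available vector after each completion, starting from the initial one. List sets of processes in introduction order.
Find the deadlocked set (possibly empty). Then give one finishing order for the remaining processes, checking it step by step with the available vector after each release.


Deadlocked set: hotel and delta.
Key observation: once echo, bravo, charlie finish, the pool peaks at (5, 9, 2) — and every remaining process still needs more type-B units than that.
One completion order for the rest: echo, bravo, charlie. Check, step by step:
  pool = (1, 3, 0)
  echo needs (1, 1, 0) <= (1, 3, 0) -> finishes; pool += (2, 2, 0) = (3, 5, 0)
  bravo needs (1, 4, 0) <= (3, 5, 0) -> finishes; pool += (2, 2, 1) = (5, 7, 1)
  charlie needs (2, 6, 1) <= (5, 7, 1) -> finishes; pool += (0, 2, 1) = (5, 9, 2)
The blocked processes can never fit:
  hotel cannot run: need (1, 1, 3) vs free (5, 9, 2) (insufficient type-B units)
  delta cannot run: need (0, 0, 3) vs free (5, 9, 2) (insufficient type-B units)


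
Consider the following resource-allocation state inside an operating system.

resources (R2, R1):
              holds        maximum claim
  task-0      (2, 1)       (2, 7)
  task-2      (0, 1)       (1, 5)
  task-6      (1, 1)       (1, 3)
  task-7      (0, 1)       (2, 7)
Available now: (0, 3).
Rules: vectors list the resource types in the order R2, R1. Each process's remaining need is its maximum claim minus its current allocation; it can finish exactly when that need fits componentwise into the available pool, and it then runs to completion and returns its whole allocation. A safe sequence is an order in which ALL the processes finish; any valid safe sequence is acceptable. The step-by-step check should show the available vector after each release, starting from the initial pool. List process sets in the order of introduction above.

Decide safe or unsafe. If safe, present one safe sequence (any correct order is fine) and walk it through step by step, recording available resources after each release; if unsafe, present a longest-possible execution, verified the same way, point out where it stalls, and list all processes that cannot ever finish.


The state is UNSAFE.
Key observation: after task-6, task-2 complete, (1, 5) is the best the pool ever gets, yet each leftover process wants more R1.
Going as far as possible: task-6, task-2; after that, nothing fits. Step-by-step check:
  pool = (0, 3)
  task-6 needs (0, 2) <= (0, 3) -> finishes; pool += (1, 1) = (1, 4)
  task-2 needs (1, 4) <= (1, 4) -> finishes; pool += (0, 1) = (1, 5)
  blocked: task-0 wants (0, 6), pool (1, 5) — not enough R1
  blocked: task-7 wants (2, 6), pool (1, 5) — not enough R2 and R1
Processes that can never finish: task-0 and task-7.


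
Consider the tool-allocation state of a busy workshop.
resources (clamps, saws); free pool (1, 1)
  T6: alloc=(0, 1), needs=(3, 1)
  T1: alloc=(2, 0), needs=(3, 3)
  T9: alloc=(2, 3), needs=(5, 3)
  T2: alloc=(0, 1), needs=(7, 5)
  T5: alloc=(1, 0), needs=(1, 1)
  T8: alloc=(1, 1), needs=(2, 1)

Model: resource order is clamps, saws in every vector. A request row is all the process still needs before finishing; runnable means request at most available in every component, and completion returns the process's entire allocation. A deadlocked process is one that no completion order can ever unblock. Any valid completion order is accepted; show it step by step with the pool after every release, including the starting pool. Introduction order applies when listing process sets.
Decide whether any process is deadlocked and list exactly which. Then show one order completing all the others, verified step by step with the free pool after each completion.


Nothing here is deadlocked.
Key observation: beginning at T5, releases accumulate fast enough that every process eventually fits.
A valid finishing order for the others: T5, T8, T6, T1, T9, T2. Check, step by step:
  pool = (1, 1)
  T5 needs (1, 1) <= (1, 1) -> finishes; pool += (1, 0) = (2, 1)
  T8 needs (2, 1) <= (2, 1) -> finishes; pool += (1, 1) = (3, 2)
  T6 needs (3, 1) <= (3, 2) -> finishes; pool += (0, 1) = (3, 3)
  T1 needs (3, 3) <= (3, 3) -> finishes; pool += (2, 0) = (5, 3)
  T9 needs (5, 3) <= (5, 3) -> finishes; pool += (2, 3) = (7, 6)
  T2 needs (7, 5) <= (7, 6) -> finishes; pool += (0, 1) = (7, 7)


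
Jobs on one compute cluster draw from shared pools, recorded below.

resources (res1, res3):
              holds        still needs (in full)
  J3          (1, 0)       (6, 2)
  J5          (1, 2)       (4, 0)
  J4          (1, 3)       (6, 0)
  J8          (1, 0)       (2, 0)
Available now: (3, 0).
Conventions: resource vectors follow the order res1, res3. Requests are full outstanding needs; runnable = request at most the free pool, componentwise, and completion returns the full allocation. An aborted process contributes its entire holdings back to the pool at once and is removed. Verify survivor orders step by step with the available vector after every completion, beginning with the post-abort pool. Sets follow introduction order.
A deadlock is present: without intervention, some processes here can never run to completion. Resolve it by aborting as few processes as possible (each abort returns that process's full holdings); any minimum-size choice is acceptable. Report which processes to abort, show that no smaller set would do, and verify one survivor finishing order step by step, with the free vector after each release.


Minimum abort set: J3.
Key observation: aborting J3 returns (1, 0), and J4 — hopeless before — runs at step 3 with the returned capacity in the pool.
Why nothing smaller works: aborting no one leaves the state deadlocked as given.
One survivor order: J5, J8, J4. Check, step by step (post-abort pool first):
  pool = (4, 0)
  run J5 (needs (4, 0), free (4, 0)); after release of (1, 2) the pool is (5, 2)
  run J8 (needs (2, 0), free (5, 2)); after release of (1, 0) the pool is (6, 2)
  run J4 (needs (6, 0), free (6, 2)); after release of (1, 3) the pool is (7, 5)


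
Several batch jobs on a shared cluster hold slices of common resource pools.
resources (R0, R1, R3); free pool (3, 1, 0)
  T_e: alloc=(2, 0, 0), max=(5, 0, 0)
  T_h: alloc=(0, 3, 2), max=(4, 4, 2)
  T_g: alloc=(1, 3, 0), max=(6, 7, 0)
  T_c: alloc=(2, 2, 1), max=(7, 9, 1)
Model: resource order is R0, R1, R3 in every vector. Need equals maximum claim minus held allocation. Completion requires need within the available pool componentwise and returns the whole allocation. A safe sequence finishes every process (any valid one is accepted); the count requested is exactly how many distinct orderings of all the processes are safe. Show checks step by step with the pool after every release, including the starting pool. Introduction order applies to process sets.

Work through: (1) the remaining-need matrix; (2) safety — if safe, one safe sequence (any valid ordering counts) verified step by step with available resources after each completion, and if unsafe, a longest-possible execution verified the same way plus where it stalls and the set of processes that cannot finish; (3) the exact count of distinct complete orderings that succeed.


(1) Remaining need (order R0, R1, R3):
  T_e: (3, 0, 0)
  T_h: (4, 1, 0)
  T_g: (5, 4, 0)
  T_c: (5, 7, 0)
(2) SAFE, for example via the order T_e, T_h, T_g, T_c.
Key observation: T_e is the earliest step where a requested resource binds exactly: need (3, 0, 0), pool (3, 1, 0) at its turn.
Verifying each step:
  pool = (3, 1, 0)
  T_e: need (3, 0, 0) fits (3, 1, 0); releases (2, 0, 0), pool now (5, 1, 0)
  T_h: need (4, 1, 0) fits (5, 1, 0); releases (0, 3, 2), pool now (5, 4, 2)
  T_g: need (5, 4, 0) fits (5, 4, 2); releases (1, 3, 0), pool now (6, 7, 2)
  T_c: need (5, 7, 0) fits (6, 7, 2); releases (2, 2, 1), pool now (8, 9, 3)
(3) Precisely 1 of the possible complete orderings is a safe sequence.


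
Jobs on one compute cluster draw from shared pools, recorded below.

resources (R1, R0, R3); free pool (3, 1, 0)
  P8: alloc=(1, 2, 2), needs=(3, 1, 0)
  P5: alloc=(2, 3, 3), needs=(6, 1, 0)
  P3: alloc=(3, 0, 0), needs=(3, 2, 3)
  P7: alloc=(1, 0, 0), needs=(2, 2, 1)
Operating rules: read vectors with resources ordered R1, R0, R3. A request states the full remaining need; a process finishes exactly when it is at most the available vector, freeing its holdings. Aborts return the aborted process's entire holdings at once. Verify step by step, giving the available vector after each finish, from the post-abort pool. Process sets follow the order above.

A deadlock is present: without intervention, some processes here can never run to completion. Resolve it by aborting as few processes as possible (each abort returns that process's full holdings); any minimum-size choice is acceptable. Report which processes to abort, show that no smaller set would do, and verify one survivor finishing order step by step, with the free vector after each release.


Minimum abort set: P5.
Key observation: no ordering could ever have run P3 before the abort of P5; with (2, 3, 3) back in the pool it fits at step 2.
No smaller set exists: with zero aborts the deadlock remains.
Survivors finish in the order: P7, P3, P8. Verifying each step (pool after the aborts first):
  pool = (5, 4, 3)
  P7 needs (2, 2, 1) <= (5, 4, 3) -> finishes; pool += (1, 0, 0) = (6, 4, 3)
  P3 needs (3, 2, 3) <= (6, 4, 3) -> finishes; pool += (3, 0, 0) = (9, 4, 3)
  P8 needs (3, 1, 0) <= (9, 4, 3) -> finishes; pool += (1, 2, 2) = (10, 6, 5)


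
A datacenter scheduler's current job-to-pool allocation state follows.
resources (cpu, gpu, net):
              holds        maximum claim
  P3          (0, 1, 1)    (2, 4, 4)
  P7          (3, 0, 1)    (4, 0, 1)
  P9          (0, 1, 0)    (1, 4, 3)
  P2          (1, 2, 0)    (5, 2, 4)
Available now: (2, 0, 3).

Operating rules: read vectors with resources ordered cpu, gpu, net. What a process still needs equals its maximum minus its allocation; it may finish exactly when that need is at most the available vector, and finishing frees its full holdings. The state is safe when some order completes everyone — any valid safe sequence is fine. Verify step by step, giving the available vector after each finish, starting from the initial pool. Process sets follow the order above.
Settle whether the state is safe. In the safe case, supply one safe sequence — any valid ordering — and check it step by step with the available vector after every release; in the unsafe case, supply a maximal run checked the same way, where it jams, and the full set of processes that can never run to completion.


UNSAFE — no complete ordering exists.
Key observation: gpu is the bottleneck — with P7, P2 done the pool holds (6, 2, 4), short of every remaining need.
The run P7, P2 cannot be extended any further. Check, step by step:
  pool = (2, 0, 3)
  P7 needs (1, 0, 0) <= (2, 0, 3) -> finishes; pool += (3, 0, 1) = (5, 0, 4)
  P2 needs (4, 0, 4) <= (5, 0, 4) -> finishes; pool += (1, 2, 0) = (6, 2, 4)
  blocked: P3 wants (2, 3, 3), pool (6, 2, 4) — not enough gpu
  blocked: P9 wants (1, 3, 3), pool (6, 2, 4) — not enough gpu
Never able to finish: P3 and P9.


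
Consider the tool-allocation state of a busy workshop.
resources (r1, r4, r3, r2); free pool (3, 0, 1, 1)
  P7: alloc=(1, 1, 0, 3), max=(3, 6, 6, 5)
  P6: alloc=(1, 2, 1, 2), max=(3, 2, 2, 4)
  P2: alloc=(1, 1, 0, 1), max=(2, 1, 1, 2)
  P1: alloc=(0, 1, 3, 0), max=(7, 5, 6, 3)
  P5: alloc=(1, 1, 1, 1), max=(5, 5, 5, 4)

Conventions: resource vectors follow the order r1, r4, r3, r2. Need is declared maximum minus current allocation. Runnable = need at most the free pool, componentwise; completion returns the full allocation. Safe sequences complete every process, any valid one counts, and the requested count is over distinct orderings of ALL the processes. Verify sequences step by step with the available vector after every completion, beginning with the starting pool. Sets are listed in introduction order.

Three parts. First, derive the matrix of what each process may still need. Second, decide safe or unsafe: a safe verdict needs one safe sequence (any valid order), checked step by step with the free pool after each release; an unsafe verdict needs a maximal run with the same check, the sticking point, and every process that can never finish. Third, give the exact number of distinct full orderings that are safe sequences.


(1) Outstanding need per process (order r1, r4, r3, r2):
  P7: (2, 5, 6, 2)
  P6: (2, 0, 1, 2)
  P2: (1, 0, 1, 1)
  P1: (7, 4, 3, 3)
  P5: (4, 4, 4, 3)
(2) The state is UNSAFE.
Key observation: once P2, P6 finish, the pool peaks at (5, 3, 2, 4) — and every remaining process still needs more r4 than that.
Going as far as possible: P2, P6; after that, nothing fits. Walking it through:
  pool = (3, 0, 1, 1)
  run P2 (needs (1, 0, 1, 1), free (3, 0, 1, 1)); after release of (1, 1, 0, 1) the pool is (4, 1, 1, 2)
  run P6 (needs (2, 0, 1, 2), free (4, 1, 1, 2)); after release of (1, 2, 1, 2) the pool is (5, 3, 2, 4)
  blocked: P7 wants (2, 5, 6, 2), pool (5, 3, 2, 4) — not enough r4 and r3
  blocked: P1 wants (7, 4, 3, 3), pool (5, 3, 2, 4) — not enough r1, r4 and r3
  blocked: P5 wants (4, 4, 4, 3), pool (5, 3, 2, 4) — not enough r4 and r3
Processes that can never finish: P7, P1 and P5.
(3) Precisely 0 of the possible complete orderings are safe sequences.
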